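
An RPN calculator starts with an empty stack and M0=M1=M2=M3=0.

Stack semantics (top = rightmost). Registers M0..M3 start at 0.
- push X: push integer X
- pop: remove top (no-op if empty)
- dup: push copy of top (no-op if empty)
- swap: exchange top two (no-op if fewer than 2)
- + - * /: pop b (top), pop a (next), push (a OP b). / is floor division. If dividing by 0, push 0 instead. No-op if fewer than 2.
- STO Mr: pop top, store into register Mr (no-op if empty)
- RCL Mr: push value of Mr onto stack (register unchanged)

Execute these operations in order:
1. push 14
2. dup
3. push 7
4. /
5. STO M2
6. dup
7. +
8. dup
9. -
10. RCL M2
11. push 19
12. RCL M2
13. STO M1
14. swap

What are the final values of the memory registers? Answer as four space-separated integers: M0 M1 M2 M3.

Answer: 0 2 2 0

Derivation:
After op 1 (push 14): stack=[14] mem=[0,0,0,0]
After op 2 (dup): stack=[14,14] mem=[0,0,0,0]
After op 3 (push 7): stack=[14,14,7] mem=[0,0,0,0]
After op 4 (/): stack=[14,2] mem=[0,0,0,0]
After op 5 (STO M2): stack=[14] mem=[0,0,2,0]
After op 6 (dup): stack=[14,14] mem=[0,0,2,0]
After op 7 (+): stack=[28] mem=[0,0,2,0]
After op 8 (dup): stack=[28,28] mem=[0,0,2,0]
After op 9 (-): stack=[0] mem=[0,0,2,0]
After op 10 (RCL M2): stack=[0,2] mem=[0,0,2,0]
After op 11 (push 19): stack=[0,2,19] mem=[0,0,2,0]
After op 12 (RCL M2): stack=[0,2,19,2] mem=[0,0,2,0]
After op 13 (STO M1): stack=[0,2,19] mem=[0,2,2,0]
After op 14 (swap): stack=[0,19,2] mem=[0,2,2,0]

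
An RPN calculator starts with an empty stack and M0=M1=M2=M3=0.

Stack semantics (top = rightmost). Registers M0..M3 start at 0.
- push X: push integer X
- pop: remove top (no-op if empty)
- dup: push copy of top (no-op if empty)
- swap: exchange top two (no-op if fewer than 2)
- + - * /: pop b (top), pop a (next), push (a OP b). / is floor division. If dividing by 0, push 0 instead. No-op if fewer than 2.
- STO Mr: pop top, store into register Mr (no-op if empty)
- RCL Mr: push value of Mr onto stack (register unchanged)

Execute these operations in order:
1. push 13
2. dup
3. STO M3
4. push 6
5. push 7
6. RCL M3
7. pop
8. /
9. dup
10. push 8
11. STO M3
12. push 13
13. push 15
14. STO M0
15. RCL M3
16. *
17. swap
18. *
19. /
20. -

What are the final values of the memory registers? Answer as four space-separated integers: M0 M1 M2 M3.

Answer: 15 0 0 8

Derivation:
After op 1 (push 13): stack=[13] mem=[0,0,0,0]
After op 2 (dup): stack=[13,13] mem=[0,0,0,0]
After op 3 (STO M3): stack=[13] mem=[0,0,0,13]
After op 4 (push 6): stack=[13,6] mem=[0,0,0,13]
After op 5 (push 7): stack=[13,6,7] mem=[0,0,0,13]
After op 6 (RCL M3): stack=[13,6,7,13] mem=[0,0,0,13]
After op 7 (pop): stack=[13,6,7] mem=[0,0,0,13]
After op 8 (/): stack=[13,0] mem=[0,0,0,13]
After op 9 (dup): stack=[13,0,0] mem=[0,0,0,13]
After op 10 (push 8): stack=[13,0,0,8] mem=[0,0,0,13]
After op 11 (STO M3): stack=[13,0,0] mem=[0,0,0,8]
After op 12 (push 13): stack=[13,0,0,13] mem=[0,0,0,8]
After op 13 (push 15): stack=[13,0,0,13,15] mem=[0,0,0,8]
After op 14 (STO M0): stack=[13,0,0,13] mem=[15,0,0,8]
After op 15 (RCL M3): stack=[13,0,0,13,8] mem=[15,0,0,8]
After op 16 (*): stack=[13,0,0,104] mem=[15,0,0,8]
After op 17 (swap): stack=[13,0,104,0] mem=[15,0,0,8]
After op 18 (*): stack=[13,0,0] mem=[15,0,0,8]
After op 19 (/): stack=[13,0] mem=[15,0,0,8]
After op 20 (-): stack=[13] mem=[15,0,0,8]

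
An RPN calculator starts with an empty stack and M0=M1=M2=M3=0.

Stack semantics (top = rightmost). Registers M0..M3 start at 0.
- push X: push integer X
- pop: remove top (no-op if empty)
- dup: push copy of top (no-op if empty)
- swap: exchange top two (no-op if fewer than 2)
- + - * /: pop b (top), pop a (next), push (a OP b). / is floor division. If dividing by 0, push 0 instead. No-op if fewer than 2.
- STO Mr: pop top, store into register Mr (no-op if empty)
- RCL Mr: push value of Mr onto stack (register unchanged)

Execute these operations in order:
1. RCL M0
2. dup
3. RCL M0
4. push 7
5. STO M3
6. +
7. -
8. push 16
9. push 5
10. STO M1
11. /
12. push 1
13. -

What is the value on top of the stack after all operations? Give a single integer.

Answer: -1

Derivation:
After op 1 (RCL M0): stack=[0] mem=[0,0,0,0]
After op 2 (dup): stack=[0,0] mem=[0,0,0,0]
After op 3 (RCL M0): stack=[0,0,0] mem=[0,0,0,0]
After op 4 (push 7): stack=[0,0,0,7] mem=[0,0,0,0]
After op 5 (STO M3): stack=[0,0,0] mem=[0,0,0,7]
After op 6 (+): stack=[0,0] mem=[0,0,0,7]
After op 7 (-): stack=[0] mem=[0,0,0,7]
After op 8 (push 16): stack=[0,16] mem=[0,0,0,7]
After op 9 (push 5): stack=[0,16,5] mem=[0,0,0,7]
After op 10 (STO M1): stack=[0,16] mem=[0,5,0,7]
After op 11 (/): stack=[0] mem=[0,5,0,7]
After op 12 (push 1): stack=[0,1] mem=[0,5,0,7]
After op 13 (-): stack=[-1] mem=[0,5,0,7]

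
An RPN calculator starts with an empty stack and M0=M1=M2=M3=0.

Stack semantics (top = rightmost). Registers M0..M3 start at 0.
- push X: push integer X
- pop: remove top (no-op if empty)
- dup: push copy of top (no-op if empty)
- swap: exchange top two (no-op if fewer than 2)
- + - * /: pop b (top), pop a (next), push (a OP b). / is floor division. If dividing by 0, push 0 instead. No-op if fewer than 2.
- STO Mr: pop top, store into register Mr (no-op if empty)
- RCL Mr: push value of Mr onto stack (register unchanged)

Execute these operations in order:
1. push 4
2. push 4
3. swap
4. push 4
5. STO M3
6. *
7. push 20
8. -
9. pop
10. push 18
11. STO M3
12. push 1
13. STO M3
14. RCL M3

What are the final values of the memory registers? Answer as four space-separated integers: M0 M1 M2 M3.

After op 1 (push 4): stack=[4] mem=[0,0,0,0]
After op 2 (push 4): stack=[4,4] mem=[0,0,0,0]
After op 3 (swap): stack=[4,4] mem=[0,0,0,0]
After op 4 (push 4): stack=[4,4,4] mem=[0,0,0,0]
After op 5 (STO M3): stack=[4,4] mem=[0,0,0,4]
After op 6 (*): stack=[16] mem=[0,0,0,4]
After op 7 (push 20): stack=[16,20] mem=[0,0,0,4]
After op 8 (-): stack=[-4] mem=[0,0,0,4]
After op 9 (pop): stack=[empty] mem=[0,0,0,4]
After op 10 (push 18): stack=[18] mem=[0,0,0,4]
After op 11 (STO M3): stack=[empty] mem=[0,0,0,18]
After op 12 (push 1): stack=[1] mem=[0,0,0,18]
After op 13 (STO M3): stack=[empty] mem=[0,0,0,1]
After op 14 (RCL M3): stack=[1] mem=[0,0,0,1]

Answer: 0 0 0 1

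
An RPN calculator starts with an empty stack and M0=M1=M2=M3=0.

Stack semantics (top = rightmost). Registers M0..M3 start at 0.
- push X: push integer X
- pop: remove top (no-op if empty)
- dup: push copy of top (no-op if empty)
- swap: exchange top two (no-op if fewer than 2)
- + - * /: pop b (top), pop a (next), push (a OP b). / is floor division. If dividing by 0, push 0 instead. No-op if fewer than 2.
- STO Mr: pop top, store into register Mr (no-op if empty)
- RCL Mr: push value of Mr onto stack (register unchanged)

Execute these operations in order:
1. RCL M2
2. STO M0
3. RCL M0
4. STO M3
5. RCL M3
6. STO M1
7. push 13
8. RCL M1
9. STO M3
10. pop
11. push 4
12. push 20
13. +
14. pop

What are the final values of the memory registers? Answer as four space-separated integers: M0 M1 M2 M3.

After op 1 (RCL M2): stack=[0] mem=[0,0,0,0]
After op 2 (STO M0): stack=[empty] mem=[0,0,0,0]
After op 3 (RCL M0): stack=[0] mem=[0,0,0,0]
After op 4 (STO M3): stack=[empty] mem=[0,0,0,0]
After op 5 (RCL M3): stack=[0] mem=[0,0,0,0]
After op 6 (STO M1): stack=[empty] mem=[0,0,0,0]
After op 7 (push 13): stack=[13] mem=[0,0,0,0]
After op 8 (RCL M1): stack=[13,0] mem=[0,0,0,0]
After op 9 (STO M3): stack=[13] mem=[0,0,0,0]
After op 10 (pop): stack=[empty] mem=[0,0,0,0]
After op 11 (push 4): stack=[4] mem=[0,0,0,0]
After op 12 (push 20): stack=[4,20] mem=[0,0,0,0]
After op 13 (+): stack=[24] mem=[0,0,0,0]
After op 14 (pop): stack=[empty] mem=[0,0,0,0]

Answer: 0 0 0 0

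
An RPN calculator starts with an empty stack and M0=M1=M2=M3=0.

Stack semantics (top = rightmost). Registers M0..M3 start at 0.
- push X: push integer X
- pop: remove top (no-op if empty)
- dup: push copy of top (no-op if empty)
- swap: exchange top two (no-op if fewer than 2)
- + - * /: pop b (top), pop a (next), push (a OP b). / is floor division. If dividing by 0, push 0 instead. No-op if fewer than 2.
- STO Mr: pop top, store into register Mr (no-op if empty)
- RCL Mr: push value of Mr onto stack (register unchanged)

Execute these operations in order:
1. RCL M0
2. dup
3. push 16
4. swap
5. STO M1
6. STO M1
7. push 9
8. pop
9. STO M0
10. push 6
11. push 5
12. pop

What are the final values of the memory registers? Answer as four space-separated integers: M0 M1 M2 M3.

After op 1 (RCL M0): stack=[0] mem=[0,0,0,0]
After op 2 (dup): stack=[0,0] mem=[0,0,0,0]
After op 3 (push 16): stack=[0,0,16] mem=[0,0,0,0]
After op 4 (swap): stack=[0,16,0] mem=[0,0,0,0]
After op 5 (STO M1): stack=[0,16] mem=[0,0,0,0]
After op 6 (STO M1): stack=[0] mem=[0,16,0,0]
After op 7 (push 9): stack=[0,9] mem=[0,16,0,0]
After op 8 (pop): stack=[0] mem=[0,16,0,0]
After op 9 (STO M0): stack=[empty] mem=[0,16,0,0]
After op 10 (push 6): stack=[6] mem=[0,16,0,0]
After op 11 (push 5): stack=[6,5] mem=[0,16,0,0]
After op 12 (pop): stack=[6] mem=[0,16,0,0]

Answer: 0 16 0 0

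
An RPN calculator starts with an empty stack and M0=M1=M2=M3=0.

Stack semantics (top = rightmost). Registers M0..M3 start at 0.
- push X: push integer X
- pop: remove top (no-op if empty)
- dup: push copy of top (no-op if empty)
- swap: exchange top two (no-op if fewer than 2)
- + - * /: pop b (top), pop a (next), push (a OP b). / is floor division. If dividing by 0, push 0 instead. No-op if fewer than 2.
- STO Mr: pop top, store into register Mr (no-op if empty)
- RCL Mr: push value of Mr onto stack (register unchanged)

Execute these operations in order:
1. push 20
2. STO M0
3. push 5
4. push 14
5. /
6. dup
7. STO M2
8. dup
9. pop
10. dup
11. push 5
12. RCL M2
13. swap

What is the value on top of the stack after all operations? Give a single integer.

After op 1 (push 20): stack=[20] mem=[0,0,0,0]
After op 2 (STO M0): stack=[empty] mem=[20,0,0,0]
After op 3 (push 5): stack=[5] mem=[20,0,0,0]
After op 4 (push 14): stack=[5,14] mem=[20,0,0,0]
After op 5 (/): stack=[0] mem=[20,0,0,0]
After op 6 (dup): stack=[0,0] mem=[20,0,0,0]
After op 7 (STO M2): stack=[0] mem=[20,0,0,0]
After op 8 (dup): stack=[0,0] mem=[20,0,0,0]
After op 9 (pop): stack=[0] mem=[20,0,0,0]
After op 10 (dup): stack=[0,0] mem=[20,0,0,0]
After op 11 (push 5): stack=[0,0,5] mem=[20,0,0,0]
After op 12 (RCL M2): stack=[0,0,5,0] mem=[20,0,0,0]
After op 13 (swap): stack=[0,0,0,5] mem=[20,0,0,0]

Answer: 5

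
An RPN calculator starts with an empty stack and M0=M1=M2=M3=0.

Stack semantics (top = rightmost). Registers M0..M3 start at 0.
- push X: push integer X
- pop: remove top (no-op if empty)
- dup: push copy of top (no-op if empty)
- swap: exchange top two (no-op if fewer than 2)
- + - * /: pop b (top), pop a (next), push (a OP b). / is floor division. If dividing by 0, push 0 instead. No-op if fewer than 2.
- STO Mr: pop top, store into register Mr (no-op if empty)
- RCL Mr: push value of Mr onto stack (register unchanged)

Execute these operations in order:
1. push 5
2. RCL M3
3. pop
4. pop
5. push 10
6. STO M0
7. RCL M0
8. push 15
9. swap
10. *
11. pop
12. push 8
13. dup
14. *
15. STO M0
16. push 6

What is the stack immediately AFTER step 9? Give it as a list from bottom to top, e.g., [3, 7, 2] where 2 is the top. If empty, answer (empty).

After op 1 (push 5): stack=[5] mem=[0,0,0,0]
After op 2 (RCL M3): stack=[5,0] mem=[0,0,0,0]
After op 3 (pop): stack=[5] mem=[0,0,0,0]
After op 4 (pop): stack=[empty] mem=[0,0,0,0]
After op 5 (push 10): stack=[10] mem=[0,0,0,0]
After op 6 (STO M0): stack=[empty] mem=[10,0,0,0]
After op 7 (RCL M0): stack=[10] mem=[10,0,0,0]
After op 8 (push 15): stack=[10,15] mem=[10,0,0,0]
After op 9 (swap): stack=[15,10] mem=[10,0,0,0]

[15, 10]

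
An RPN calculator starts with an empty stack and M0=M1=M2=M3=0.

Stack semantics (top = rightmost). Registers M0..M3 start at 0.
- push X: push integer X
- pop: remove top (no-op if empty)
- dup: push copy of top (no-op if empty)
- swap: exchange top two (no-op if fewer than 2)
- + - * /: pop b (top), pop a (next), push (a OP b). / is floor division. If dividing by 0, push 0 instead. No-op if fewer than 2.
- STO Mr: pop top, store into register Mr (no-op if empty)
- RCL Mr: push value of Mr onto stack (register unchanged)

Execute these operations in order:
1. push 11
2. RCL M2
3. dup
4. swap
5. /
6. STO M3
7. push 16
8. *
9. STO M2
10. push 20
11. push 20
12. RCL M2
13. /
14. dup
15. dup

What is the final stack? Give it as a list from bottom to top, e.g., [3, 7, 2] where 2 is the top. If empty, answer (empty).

After op 1 (push 11): stack=[11] mem=[0,0,0,0]
After op 2 (RCL M2): stack=[11,0] mem=[0,0,0,0]
After op 3 (dup): stack=[11,0,0] mem=[0,0,0,0]
After op 4 (swap): stack=[11,0,0] mem=[0,0,0,0]
After op 5 (/): stack=[11,0] mem=[0,0,0,0]
After op 6 (STO M3): stack=[11] mem=[0,0,0,0]
After op 7 (push 16): stack=[11,16] mem=[0,0,0,0]
After op 8 (*): stack=[176] mem=[0,0,0,0]
After op 9 (STO M2): stack=[empty] mem=[0,0,176,0]
After op 10 (push 20): stack=[20] mem=[0,0,176,0]
After op 11 (push 20): stack=[20,20] mem=[0,0,176,0]
After op 12 (RCL M2): stack=[20,20,176] mem=[0,0,176,0]
After op 13 (/): stack=[20,0] mem=[0,0,176,0]
After op 14 (dup): stack=[20,0,0] mem=[0,0,176,0]
After op 15 (dup): stack=[20,0,0,0] mem=[0,0,176,0]

Answer: [20, 0, 0, 0]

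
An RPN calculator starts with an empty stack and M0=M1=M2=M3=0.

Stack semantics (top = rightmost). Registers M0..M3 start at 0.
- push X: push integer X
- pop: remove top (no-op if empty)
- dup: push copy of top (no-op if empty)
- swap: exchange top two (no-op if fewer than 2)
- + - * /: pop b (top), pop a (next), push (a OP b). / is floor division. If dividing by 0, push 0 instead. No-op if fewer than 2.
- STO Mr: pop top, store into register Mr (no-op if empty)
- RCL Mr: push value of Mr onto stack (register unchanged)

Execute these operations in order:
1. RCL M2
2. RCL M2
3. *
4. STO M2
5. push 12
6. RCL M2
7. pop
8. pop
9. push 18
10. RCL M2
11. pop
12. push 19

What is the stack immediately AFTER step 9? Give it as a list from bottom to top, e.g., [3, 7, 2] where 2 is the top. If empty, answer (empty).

After op 1 (RCL M2): stack=[0] mem=[0,0,0,0]
After op 2 (RCL M2): stack=[0,0] mem=[0,0,0,0]
After op 3 (*): stack=[0] mem=[0,0,0,0]
After op 4 (STO M2): stack=[empty] mem=[0,0,0,0]
After op 5 (push 12): stack=[12] mem=[0,0,0,0]
After op 6 (RCL M2): stack=[12,0] mem=[0,0,0,0]
After op 7 (pop): stack=[12] mem=[0,0,0,0]
After op 8 (pop): stack=[empty] mem=[0,0,0,0]
After op 9 (push 18): stack=[18] mem=[0,0,0,0]

[18]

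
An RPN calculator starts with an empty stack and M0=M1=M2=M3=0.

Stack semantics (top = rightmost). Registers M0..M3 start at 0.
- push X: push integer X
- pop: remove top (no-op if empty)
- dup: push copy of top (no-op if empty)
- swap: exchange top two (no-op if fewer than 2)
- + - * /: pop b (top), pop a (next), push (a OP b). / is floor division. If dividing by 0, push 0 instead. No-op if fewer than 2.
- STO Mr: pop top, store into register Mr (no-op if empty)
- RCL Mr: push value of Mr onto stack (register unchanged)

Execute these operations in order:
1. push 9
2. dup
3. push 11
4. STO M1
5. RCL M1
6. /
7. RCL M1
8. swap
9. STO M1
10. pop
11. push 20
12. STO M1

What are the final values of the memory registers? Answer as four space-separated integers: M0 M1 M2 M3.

Answer: 0 20 0 0

Derivation:
After op 1 (push 9): stack=[9] mem=[0,0,0,0]
After op 2 (dup): stack=[9,9] mem=[0,0,0,0]
After op 3 (push 11): stack=[9,9,11] mem=[0,0,0,0]
After op 4 (STO M1): stack=[9,9] mem=[0,11,0,0]
After op 5 (RCL M1): stack=[9,9,11] mem=[0,11,0,0]
After op 6 (/): stack=[9,0] mem=[0,11,0,0]
After op 7 (RCL M1): stack=[9,0,11] mem=[0,11,0,0]
After op 8 (swap): stack=[9,11,0] mem=[0,11,0,0]
After op 9 (STO M1): stack=[9,11] mem=[0,0,0,0]
After op 10 (pop): stack=[9] mem=[0,0,0,0]
After op 11 (push 20): stack=[9,20] mem=[0,0,0,0]
After op 12 (STO M1): stack=[9] mem=[0,20,0,0]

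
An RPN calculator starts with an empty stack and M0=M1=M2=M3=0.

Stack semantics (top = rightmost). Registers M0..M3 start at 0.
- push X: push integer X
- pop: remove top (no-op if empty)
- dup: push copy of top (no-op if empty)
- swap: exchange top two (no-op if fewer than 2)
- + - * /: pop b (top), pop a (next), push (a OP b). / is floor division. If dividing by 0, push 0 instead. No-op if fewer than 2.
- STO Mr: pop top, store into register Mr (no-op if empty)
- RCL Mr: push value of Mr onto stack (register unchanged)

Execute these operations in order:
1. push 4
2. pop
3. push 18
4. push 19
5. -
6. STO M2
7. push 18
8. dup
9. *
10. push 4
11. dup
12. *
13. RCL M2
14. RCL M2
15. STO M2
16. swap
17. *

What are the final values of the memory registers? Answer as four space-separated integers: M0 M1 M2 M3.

After op 1 (push 4): stack=[4] mem=[0,0,0,0]
After op 2 (pop): stack=[empty] mem=[0,0,0,0]
After op 3 (push 18): stack=[18] mem=[0,0,0,0]
After op 4 (push 19): stack=[18,19] mem=[0,0,0,0]
After op 5 (-): stack=[-1] mem=[0,0,0,0]
After op 6 (STO M2): stack=[empty] mem=[0,0,-1,0]
After op 7 (push 18): stack=[18] mem=[0,0,-1,0]
After op 8 (dup): stack=[18,18] mem=[0,0,-1,0]
After op 9 (*): stack=[324] mem=[0,0,-1,0]
After op 10 (push 4): stack=[324,4] mem=[0,0,-1,0]
After op 11 (dup): stack=[324,4,4] mem=[0,0,-1,0]
After op 12 (*): stack=[324,16] mem=[0,0,-1,0]
After op 13 (RCL M2): stack=[324,16,-1] mem=[0,0,-1,0]
After op 14 (RCL M2): stack=[324,16,-1,-1] mem=[0,0,-1,0]
After op 15 (STO M2): stack=[324,16,-1] mem=[0,0,-1,0]
After op 16 (swap): stack=[324,-1,16] mem=[0,0,-1,0]
After op 17 (*): stack=[324,-16] mem=[0,0,-1,0]

Answer: 0 0 -1 0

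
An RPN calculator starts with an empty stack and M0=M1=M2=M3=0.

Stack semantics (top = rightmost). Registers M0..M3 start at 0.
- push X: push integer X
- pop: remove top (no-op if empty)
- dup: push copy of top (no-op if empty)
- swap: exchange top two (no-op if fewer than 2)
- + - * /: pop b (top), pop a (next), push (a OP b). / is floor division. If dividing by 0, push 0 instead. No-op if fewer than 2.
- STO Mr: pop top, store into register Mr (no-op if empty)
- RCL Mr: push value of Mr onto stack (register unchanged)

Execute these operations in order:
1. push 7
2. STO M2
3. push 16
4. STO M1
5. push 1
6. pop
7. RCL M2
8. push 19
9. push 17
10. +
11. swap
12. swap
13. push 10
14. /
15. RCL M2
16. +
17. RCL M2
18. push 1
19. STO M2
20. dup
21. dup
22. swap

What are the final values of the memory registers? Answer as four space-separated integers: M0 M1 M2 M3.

After op 1 (push 7): stack=[7] mem=[0,0,0,0]
After op 2 (STO M2): stack=[empty] mem=[0,0,7,0]
After op 3 (push 16): stack=[16] mem=[0,0,7,0]
After op 4 (STO M1): stack=[empty] mem=[0,16,7,0]
After op 5 (push 1): stack=[1] mem=[0,16,7,0]
After op 6 (pop): stack=[empty] mem=[0,16,7,0]
After op 7 (RCL M2): stack=[7] mem=[0,16,7,0]
After op 8 (push 19): stack=[7,19] mem=[0,16,7,0]
After op 9 (push 17): stack=[7,19,17] mem=[0,16,7,0]
After op 10 (+): stack=[7,36] mem=[0,16,7,0]
After op 11 (swap): stack=[36,7] mem=[0,16,7,0]
After op 12 (swap): stack=[7,36] mem=[0,16,7,0]
After op 13 (push 10): stack=[7,36,10] mem=[0,16,7,0]
After op 14 (/): stack=[7,3] mem=[0,16,7,0]
After op 15 (RCL M2): stack=[7,3,7] mem=[0,16,7,0]
After op 16 (+): stack=[7,10] mem=[0,16,7,0]
After op 17 (RCL M2): stack=[7,10,7] mem=[0,16,7,0]
After op 18 (push 1): stack=[7,10,7,1] mem=[0,16,7,0]
After op 19 (STO M2): stack=[7,10,7] mem=[0,16,1,0]
After op 20 (dup): stack=[7,10,7,7] mem=[0,16,1,0]
After op 21 (dup): stack=[7,10,7,7,7] mem=[0,16,1,0]
After op 22 (swap): stack=[7,10,7,7,7] mem=[0,16,1,0]

Answer: 0 16 1 0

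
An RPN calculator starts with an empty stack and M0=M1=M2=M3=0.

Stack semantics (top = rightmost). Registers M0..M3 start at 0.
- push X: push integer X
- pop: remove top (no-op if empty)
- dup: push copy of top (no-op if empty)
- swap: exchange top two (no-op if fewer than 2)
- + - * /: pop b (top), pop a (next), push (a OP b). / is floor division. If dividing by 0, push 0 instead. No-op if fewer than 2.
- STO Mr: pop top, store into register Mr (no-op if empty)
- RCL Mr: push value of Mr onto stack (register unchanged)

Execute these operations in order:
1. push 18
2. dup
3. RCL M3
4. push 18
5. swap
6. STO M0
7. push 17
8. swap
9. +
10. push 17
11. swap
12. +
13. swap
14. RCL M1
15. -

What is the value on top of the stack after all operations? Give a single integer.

Answer: 18

Derivation:
After op 1 (push 18): stack=[18] mem=[0,0,0,0]
After op 2 (dup): stack=[18,18] mem=[0,0,0,0]
After op 3 (RCL M3): stack=[18,18,0] mem=[0,0,0,0]
After op 4 (push 18): stack=[18,18,0,18] mem=[0,0,0,0]
After op 5 (swap): stack=[18,18,18,0] mem=[0,0,0,0]
After op 6 (STO M0): stack=[18,18,18] mem=[0,0,0,0]
After op 7 (push 17): stack=[18,18,18,17] mem=[0,0,0,0]
After op 8 (swap): stack=[18,18,17,18] mem=[0,0,0,0]
After op 9 (+): stack=[18,18,35] mem=[0,0,0,0]
After op 10 (push 17): stack=[18,18,35,17] mem=[0,0,0,0]
After op 11 (swap): stack=[18,18,17,35] mem=[0,0,0,0]
After op 12 (+): stack=[18,18,52] mem=[0,0,0,0]
After op 13 (swap): stack=[18,52,18] mem=[0,0,0,0]
After op 14 (RCL M1): stack=[18,52,18,0] mem=[0,0,0,0]
After op 15 (-): stack=[18,52,18] mem=[0,0,0,0]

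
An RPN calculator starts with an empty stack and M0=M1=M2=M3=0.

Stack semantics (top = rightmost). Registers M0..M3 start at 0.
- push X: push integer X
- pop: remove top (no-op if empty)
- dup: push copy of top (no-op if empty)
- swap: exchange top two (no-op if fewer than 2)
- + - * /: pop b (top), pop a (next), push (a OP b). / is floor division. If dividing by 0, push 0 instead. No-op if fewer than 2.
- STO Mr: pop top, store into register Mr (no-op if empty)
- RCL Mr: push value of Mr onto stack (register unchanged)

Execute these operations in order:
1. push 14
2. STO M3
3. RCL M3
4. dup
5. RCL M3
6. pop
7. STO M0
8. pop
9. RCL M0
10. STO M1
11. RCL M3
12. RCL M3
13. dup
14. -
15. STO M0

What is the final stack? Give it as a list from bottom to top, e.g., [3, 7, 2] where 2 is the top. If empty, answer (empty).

Answer: [14]

Derivation:
After op 1 (push 14): stack=[14] mem=[0,0,0,0]
After op 2 (STO M3): stack=[empty] mem=[0,0,0,14]
After op 3 (RCL M3): stack=[14] mem=[0,0,0,14]
After op 4 (dup): stack=[14,14] mem=[0,0,0,14]
After op 5 (RCL M3): stack=[14,14,14] mem=[0,0,0,14]
After op 6 (pop): stack=[14,14] mem=[0,0,0,14]
After op 7 (STO M0): stack=[14] mem=[14,0,0,14]
After op 8 (pop): stack=[empty] mem=[14,0,0,14]
After op 9 (RCL M0): stack=[14] mem=[14,0,0,14]
After op 10 (STO M1): stack=[empty] mem=[14,14,0,14]
After op 11 (RCL M3): stack=[14] mem=[14,14,0,14]
After op 12 (RCL M3): stack=[14,14] mem=[14,14,0,14]
After op 13 (dup): stack=[14,14,14] mem=[14,14,0,14]
After op 14 (-): stack=[14,0] mem=[14,14,0,14]
After op 15 (STO M0): stack=[14] mem=[0,14,0,14]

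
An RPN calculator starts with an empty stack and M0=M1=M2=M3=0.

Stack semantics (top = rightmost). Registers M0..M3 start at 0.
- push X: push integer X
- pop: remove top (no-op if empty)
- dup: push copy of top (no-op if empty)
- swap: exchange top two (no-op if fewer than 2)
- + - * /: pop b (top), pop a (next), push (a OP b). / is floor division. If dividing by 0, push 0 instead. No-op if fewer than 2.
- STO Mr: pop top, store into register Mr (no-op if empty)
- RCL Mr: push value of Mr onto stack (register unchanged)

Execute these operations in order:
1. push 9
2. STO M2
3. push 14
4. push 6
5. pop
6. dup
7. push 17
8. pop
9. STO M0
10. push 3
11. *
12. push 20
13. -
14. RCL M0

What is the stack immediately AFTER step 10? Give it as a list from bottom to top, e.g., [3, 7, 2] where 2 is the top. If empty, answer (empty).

After op 1 (push 9): stack=[9] mem=[0,0,0,0]
After op 2 (STO M2): stack=[empty] mem=[0,0,9,0]
After op 3 (push 14): stack=[14] mem=[0,0,9,0]
After op 4 (push 6): stack=[14,6] mem=[0,0,9,0]
After op 5 (pop): stack=[14] mem=[0,0,9,0]
After op 6 (dup): stack=[14,14] mem=[0,0,9,0]
After op 7 (push 17): stack=[14,14,17] mem=[0,0,9,0]
After op 8 (pop): stack=[14,14] mem=[0,0,9,0]
After op 9 (STO M0): stack=[14] mem=[14,0,9,0]
After op 10 (push 3): stack=[14,3] mem=[14,0,9,0]

[14, 3]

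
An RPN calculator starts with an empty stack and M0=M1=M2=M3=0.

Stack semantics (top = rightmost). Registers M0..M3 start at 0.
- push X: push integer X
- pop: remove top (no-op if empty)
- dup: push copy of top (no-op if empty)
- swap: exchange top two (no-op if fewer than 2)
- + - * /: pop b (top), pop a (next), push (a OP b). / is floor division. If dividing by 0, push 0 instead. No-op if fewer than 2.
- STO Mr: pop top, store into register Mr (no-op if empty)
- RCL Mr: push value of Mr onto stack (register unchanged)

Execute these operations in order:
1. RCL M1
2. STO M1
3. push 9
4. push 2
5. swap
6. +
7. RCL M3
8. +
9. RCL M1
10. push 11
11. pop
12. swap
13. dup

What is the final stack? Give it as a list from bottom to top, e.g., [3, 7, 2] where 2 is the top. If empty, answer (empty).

Answer: [0, 11, 11]

Derivation:
After op 1 (RCL M1): stack=[0] mem=[0,0,0,0]
After op 2 (STO M1): stack=[empty] mem=[0,0,0,0]
After op 3 (push 9): stack=[9] mem=[0,0,0,0]
After op 4 (push 2): stack=[9,2] mem=[0,0,0,0]
After op 5 (swap): stack=[2,9] mem=[0,0,0,0]
After op 6 (+): stack=[11] mem=[0,0,0,0]
After op 7 (RCL M3): stack=[11,0] mem=[0,0,0,0]
After op 8 (+): stack=[11] mem=[0,0,0,0]
After op 9 (RCL M1): stack=[11,0] mem=[0,0,0,0]
After op 10 (push 11): stack=[11,0,11] mem=[0,0,0,0]
After op 11 (pop): stack=[11,0] mem=[0,0,0,0]
After op 12 (swap): stack=[0,11] mem=[0,0,0,0]
After op 13 (dup): stack=[0,11,11] mem=[0,0,0,0]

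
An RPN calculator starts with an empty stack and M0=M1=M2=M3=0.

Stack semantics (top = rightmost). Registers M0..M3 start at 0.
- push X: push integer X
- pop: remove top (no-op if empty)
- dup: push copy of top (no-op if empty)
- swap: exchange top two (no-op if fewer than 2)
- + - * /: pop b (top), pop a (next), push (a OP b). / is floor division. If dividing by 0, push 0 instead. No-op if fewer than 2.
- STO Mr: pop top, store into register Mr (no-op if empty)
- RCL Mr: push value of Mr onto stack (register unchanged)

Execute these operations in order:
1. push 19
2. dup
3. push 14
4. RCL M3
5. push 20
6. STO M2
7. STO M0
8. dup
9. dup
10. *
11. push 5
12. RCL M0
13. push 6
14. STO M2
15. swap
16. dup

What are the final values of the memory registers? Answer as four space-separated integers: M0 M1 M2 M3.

After op 1 (push 19): stack=[19] mem=[0,0,0,0]
After op 2 (dup): stack=[19,19] mem=[0,0,0,0]
After op 3 (push 14): stack=[19,19,14] mem=[0,0,0,0]
After op 4 (RCL M3): stack=[19,19,14,0] mem=[0,0,0,0]
After op 5 (push 20): stack=[19,19,14,0,20] mem=[0,0,0,0]
After op 6 (STO M2): stack=[19,19,14,0] mem=[0,0,20,0]
After op 7 (STO M0): stack=[19,19,14] mem=[0,0,20,0]
After op 8 (dup): stack=[19,19,14,14] mem=[0,0,20,0]
After op 9 (dup): stack=[19,19,14,14,14] mem=[0,0,20,0]
After op 10 (*): stack=[19,19,14,196] mem=[0,0,20,0]
After op 11 (push 5): stack=[19,19,14,196,5] mem=[0,0,20,0]
After op 12 (RCL M0): stack=[19,19,14,196,5,0] mem=[0,0,20,0]
After op 13 (push 6): stack=[19,19,14,196,5,0,6] mem=[0,0,20,0]
After op 14 (STO M2): stack=[19,19,14,196,5,0] mem=[0,0,6,0]
After op 15 (swap): stack=[19,19,14,196,0,5] mem=[0,0,6,0]
After op 16 (dup): stack=[19,19,14,196,0,5,5] mem=[0,0,6,0]

Answer: 0 0 6 0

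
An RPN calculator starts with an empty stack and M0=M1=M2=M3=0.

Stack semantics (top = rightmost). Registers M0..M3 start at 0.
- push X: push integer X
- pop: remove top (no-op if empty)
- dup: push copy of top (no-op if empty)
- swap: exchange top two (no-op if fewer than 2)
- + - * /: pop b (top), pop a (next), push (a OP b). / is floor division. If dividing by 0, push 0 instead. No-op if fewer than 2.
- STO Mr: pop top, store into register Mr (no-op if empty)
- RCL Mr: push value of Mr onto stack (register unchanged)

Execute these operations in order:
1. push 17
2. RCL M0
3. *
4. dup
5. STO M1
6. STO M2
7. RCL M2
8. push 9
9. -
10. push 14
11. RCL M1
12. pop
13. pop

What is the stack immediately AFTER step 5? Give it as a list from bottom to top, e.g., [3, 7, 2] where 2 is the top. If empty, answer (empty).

After op 1 (push 17): stack=[17] mem=[0,0,0,0]
After op 2 (RCL M0): stack=[17,0] mem=[0,0,0,0]
After op 3 (*): stack=[0] mem=[0,0,0,0]
After op 4 (dup): stack=[0,0] mem=[0,0,0,0]
After op 5 (STO M1): stack=[0] mem=[0,0,0,0]

[0]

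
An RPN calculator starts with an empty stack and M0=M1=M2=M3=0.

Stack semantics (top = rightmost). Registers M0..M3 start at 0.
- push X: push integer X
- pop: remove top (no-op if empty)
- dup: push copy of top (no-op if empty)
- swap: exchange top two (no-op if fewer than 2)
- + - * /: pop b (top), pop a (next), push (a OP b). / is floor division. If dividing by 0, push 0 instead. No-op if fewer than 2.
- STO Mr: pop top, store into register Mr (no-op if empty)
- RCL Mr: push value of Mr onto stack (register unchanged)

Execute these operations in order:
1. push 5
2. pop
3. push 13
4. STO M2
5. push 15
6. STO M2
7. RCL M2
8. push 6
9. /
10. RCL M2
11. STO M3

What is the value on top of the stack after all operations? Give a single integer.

After op 1 (push 5): stack=[5] mem=[0,0,0,0]
After op 2 (pop): stack=[empty] mem=[0,0,0,0]
After op 3 (push 13): stack=[13] mem=[0,0,0,0]
After op 4 (STO M2): stack=[empty] mem=[0,0,13,0]
After op 5 (push 15): stack=[15] mem=[0,0,13,0]
After op 6 (STO M2): stack=[empty] mem=[0,0,15,0]
After op 7 (RCL M2): stack=[15] mem=[0,0,15,0]
After op 8 (push 6): stack=[15,6] mem=[0,0,15,0]
After op 9 (/): stack=[2] mem=[0,0,15,0]
After op 10 (RCL M2): stack=[2,15] mem=[0,0,15,0]
After op 11 (STO M3): stack=[2] mem=[0,0,15,15]

Answer: 2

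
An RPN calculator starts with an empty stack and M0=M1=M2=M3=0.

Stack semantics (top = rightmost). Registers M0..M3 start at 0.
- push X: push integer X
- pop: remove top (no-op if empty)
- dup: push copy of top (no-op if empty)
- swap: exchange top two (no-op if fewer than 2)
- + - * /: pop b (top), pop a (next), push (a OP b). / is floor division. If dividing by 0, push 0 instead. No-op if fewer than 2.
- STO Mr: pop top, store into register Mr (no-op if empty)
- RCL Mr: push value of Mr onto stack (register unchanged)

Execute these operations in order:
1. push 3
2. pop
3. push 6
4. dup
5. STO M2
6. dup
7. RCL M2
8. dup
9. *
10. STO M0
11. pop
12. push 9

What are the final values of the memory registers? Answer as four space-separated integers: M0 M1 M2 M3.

Answer: 36 0 6 0

Derivation:
After op 1 (push 3): stack=[3] mem=[0,0,0,0]
After op 2 (pop): stack=[empty] mem=[0,0,0,0]
After op 3 (push 6): stack=[6] mem=[0,0,0,0]
After op 4 (dup): stack=[6,6] mem=[0,0,0,0]
After op 5 (STO M2): stack=[6] mem=[0,0,6,0]
After op 6 (dup): stack=[6,6] mem=[0,0,6,0]
After op 7 (RCL M2): stack=[6,6,6] mem=[0,0,6,0]
After op 8 (dup): stack=[6,6,6,6] mem=[0,0,6,0]
After op 9 (*): stack=[6,6,36] mem=[0,0,6,0]
After op 10 (STO M0): stack=[6,6] mem=[36,0,6,0]
After op 11 (pop): stack=[6] mem=[36,0,6,0]
After op 12 (push 9): stack=[6,9] mem=[36,0,6,0]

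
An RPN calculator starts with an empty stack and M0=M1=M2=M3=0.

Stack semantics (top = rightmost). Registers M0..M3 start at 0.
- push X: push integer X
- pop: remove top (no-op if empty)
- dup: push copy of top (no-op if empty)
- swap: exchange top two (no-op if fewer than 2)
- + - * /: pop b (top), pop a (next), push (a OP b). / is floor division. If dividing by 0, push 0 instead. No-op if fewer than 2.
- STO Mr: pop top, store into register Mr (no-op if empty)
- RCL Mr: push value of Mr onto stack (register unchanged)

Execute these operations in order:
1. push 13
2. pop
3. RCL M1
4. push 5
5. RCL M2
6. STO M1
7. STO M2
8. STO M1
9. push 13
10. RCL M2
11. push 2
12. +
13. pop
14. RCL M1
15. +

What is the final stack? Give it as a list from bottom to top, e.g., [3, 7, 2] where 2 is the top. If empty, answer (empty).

Answer: [13]

Derivation:
After op 1 (push 13): stack=[13] mem=[0,0,0,0]
After op 2 (pop): stack=[empty] mem=[0,0,0,0]
After op 3 (RCL M1): stack=[0] mem=[0,0,0,0]
After op 4 (push 5): stack=[0,5] mem=[0,0,0,0]
After op 5 (RCL M2): stack=[0,5,0] mem=[0,0,0,0]
After op 6 (STO M1): stack=[0,5] mem=[0,0,0,0]
After op 7 (STO M2): stack=[0] mem=[0,0,5,0]
After op 8 (STO M1): stack=[empty] mem=[0,0,5,0]
After op 9 (push 13): stack=[13] mem=[0,0,5,0]
After op 10 (RCL M2): stack=[13,5] mem=[0,0,5,0]
After op 11 (push 2): stack=[13,5,2] mem=[0,0,5,0]
After op 12 (+): stack=[13,7] mem=[0,0,5,0]
After op 13 (pop): stack=[13] mem=[0,0,5,0]
After op 14 (RCL M1): stack=[13,0] mem=[0,0,5,0]
After op 15 (+): stack=[13] mem=[0,0,5,0]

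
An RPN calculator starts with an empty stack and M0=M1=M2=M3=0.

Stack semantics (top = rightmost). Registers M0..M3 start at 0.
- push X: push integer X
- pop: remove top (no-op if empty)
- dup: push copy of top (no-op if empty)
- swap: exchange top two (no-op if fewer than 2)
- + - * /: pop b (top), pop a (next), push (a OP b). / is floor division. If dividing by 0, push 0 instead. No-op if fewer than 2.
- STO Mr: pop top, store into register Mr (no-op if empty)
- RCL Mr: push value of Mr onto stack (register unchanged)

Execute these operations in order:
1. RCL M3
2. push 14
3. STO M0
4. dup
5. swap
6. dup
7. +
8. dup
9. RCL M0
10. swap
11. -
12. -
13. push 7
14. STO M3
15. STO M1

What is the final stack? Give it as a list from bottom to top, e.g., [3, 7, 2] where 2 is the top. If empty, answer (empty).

Answer: [0]

Derivation:
After op 1 (RCL M3): stack=[0] mem=[0,0,0,0]
After op 2 (push 14): stack=[0,14] mem=[0,0,0,0]
After op 3 (STO M0): stack=[0] mem=[14,0,0,0]
After op 4 (dup): stack=[0,0] mem=[14,0,0,0]
After op 5 (swap): stack=[0,0] mem=[14,0,0,0]
After op 6 (dup): stack=[0,0,0] mem=[14,0,0,0]
After op 7 (+): stack=[0,0] mem=[14,0,0,0]
After op 8 (dup): stack=[0,0,0] mem=[14,0,0,0]
After op 9 (RCL M0): stack=[0,0,0,14] mem=[14,0,0,0]
After op 10 (swap): stack=[0,0,14,0] mem=[14,0,0,0]
After op 11 (-): stack=[0,0,14] mem=[14,0,0,0]
After op 12 (-): stack=[0,-14] mem=[14,0,0,0]
After op 13 (push 7): stack=[0,-14,7] mem=[14,0,0,0]
After op 14 (STO M3): stack=[0,-14] mem=[14,0,0,7]
After op 15 (STO M1): stack=[0] mem=[14,-14,0,7]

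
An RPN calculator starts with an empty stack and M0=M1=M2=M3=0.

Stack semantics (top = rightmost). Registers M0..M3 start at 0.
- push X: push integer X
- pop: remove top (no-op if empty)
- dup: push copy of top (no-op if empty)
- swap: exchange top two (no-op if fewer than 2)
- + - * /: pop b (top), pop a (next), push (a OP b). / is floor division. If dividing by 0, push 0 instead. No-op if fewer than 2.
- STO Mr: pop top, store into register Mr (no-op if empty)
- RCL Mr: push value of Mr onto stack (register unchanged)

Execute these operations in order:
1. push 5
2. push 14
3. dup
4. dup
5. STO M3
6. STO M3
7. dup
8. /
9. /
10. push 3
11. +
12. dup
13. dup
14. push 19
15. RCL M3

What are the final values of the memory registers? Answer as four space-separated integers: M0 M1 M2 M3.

After op 1 (push 5): stack=[5] mem=[0,0,0,0]
After op 2 (push 14): stack=[5,14] mem=[0,0,0,0]
After op 3 (dup): stack=[5,14,14] mem=[0,0,0,0]
After op 4 (dup): stack=[5,14,14,14] mem=[0,0,0,0]
After op 5 (STO M3): stack=[5,14,14] mem=[0,0,0,14]
After op 6 (STO M3): stack=[5,14] mem=[0,0,0,14]
After op 7 (dup): stack=[5,14,14] mem=[0,0,0,14]
After op 8 (/): stack=[5,1] mem=[0,0,0,14]
After op 9 (/): stack=[5] mem=[0,0,0,14]
After op 10 (push 3): stack=[5,3] mem=[0,0,0,14]
After op 11 (+): stack=[8] mem=[0,0,0,14]
After op 12 (dup): stack=[8,8] mem=[0,0,0,14]
After op 13 (dup): stack=[8,8,8] mem=[0,0,0,14]
After op 14 (push 19): stack=[8,8,8,19] mem=[0,0,0,14]
After op 15 (RCL M3): stack=[8,8,8,19,14] mem=[0,0,0,14]

Answer: 0 0 0 14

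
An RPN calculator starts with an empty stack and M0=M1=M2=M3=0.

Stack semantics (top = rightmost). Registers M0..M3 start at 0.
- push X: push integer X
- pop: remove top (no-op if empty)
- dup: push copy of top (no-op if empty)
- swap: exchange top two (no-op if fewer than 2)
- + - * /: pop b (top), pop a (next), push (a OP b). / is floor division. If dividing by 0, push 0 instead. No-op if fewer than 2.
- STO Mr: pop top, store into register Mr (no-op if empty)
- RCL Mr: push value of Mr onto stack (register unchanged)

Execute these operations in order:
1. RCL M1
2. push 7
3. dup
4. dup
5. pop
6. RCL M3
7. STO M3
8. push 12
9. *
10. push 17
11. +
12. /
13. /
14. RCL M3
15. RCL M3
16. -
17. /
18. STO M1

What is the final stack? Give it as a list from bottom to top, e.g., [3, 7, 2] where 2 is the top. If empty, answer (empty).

After op 1 (RCL M1): stack=[0] mem=[0,0,0,0]
After op 2 (push 7): stack=[0,7] mem=[0,0,0,0]
After op 3 (dup): stack=[0,7,7] mem=[0,0,0,0]
After op 4 (dup): stack=[0,7,7,7] mem=[0,0,0,0]
After op 5 (pop): stack=[0,7,7] mem=[0,0,0,0]
After op 6 (RCL M3): stack=[0,7,7,0] mem=[0,0,0,0]
After op 7 (STO M3): stack=[0,7,7] mem=[0,0,0,0]
After op 8 (push 12): stack=[0,7,7,12] mem=[0,0,0,0]
After op 9 (*): stack=[0,7,84] mem=[0,0,0,0]
After op 10 (push 17): stack=[0,7,84,17] mem=[0,0,0,0]
After op 11 (+): stack=[0,7,101] mem=[0,0,0,0]
After op 12 (/): stack=[0,0] mem=[0,0,0,0]
After op 13 (/): stack=[0] mem=[0,0,0,0]
After op 14 (RCL M3): stack=[0,0] mem=[0,0,0,0]
After op 15 (RCL M3): stack=[0,0,0] mem=[0,0,0,0]
After op 16 (-): stack=[0,0] mem=[0,0,0,0]
After op 17 (/): stack=[0] mem=[0,0,0,0]
After op 18 (STO M1): stack=[empty] mem=[0,0,0,0]

Answer: (empty)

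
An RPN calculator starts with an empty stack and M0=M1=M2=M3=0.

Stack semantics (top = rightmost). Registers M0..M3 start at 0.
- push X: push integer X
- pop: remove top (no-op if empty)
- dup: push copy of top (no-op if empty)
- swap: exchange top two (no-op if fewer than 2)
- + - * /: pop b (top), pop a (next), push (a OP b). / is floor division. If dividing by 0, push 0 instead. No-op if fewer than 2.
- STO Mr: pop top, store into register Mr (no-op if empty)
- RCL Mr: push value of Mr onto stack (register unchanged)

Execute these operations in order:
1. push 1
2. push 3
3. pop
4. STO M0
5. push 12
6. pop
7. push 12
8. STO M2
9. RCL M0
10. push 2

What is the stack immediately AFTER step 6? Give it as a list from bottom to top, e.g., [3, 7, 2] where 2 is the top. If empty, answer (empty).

After op 1 (push 1): stack=[1] mem=[0,0,0,0]
After op 2 (push 3): stack=[1,3] mem=[0,0,0,0]
After op 3 (pop): stack=[1] mem=[0,0,0,0]
After op 4 (STO M0): stack=[empty] mem=[1,0,0,0]
After op 5 (push 12): stack=[12] mem=[1,0,0,0]
After op 6 (pop): stack=[empty] mem=[1,0,0,0]

(empty)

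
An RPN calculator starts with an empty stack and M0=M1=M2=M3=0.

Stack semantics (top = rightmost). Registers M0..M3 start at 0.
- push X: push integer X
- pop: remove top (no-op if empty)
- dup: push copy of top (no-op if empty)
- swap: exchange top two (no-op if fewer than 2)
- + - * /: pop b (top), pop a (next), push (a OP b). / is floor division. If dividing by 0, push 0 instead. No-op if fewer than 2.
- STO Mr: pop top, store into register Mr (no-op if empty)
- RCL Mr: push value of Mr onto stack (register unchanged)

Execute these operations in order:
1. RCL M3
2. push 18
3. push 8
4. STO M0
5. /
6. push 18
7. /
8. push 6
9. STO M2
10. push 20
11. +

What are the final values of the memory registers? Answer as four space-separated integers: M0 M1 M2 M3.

Answer: 8 0 6 0

Derivation:
After op 1 (RCL M3): stack=[0] mem=[0,0,0,0]
After op 2 (push 18): stack=[0,18] mem=[0,0,0,0]
After op 3 (push 8): stack=[0,18,8] mem=[0,0,0,0]
After op 4 (STO M0): stack=[0,18] mem=[8,0,0,0]
After op 5 (/): stack=[0] mem=[8,0,0,0]
After op 6 (push 18): stack=[0,18] mem=[8,0,0,0]
After op 7 (/): stack=[0] mem=[8,0,0,0]
After op 8 (push 6): stack=[0,6] mem=[8,0,0,0]
After op 9 (STO M2): stack=[0] mem=[8,0,6,0]
After op 10 (push 20): stack=[0,20] mem=[8,0,6,0]
After op 11 (+): stack=[20] mem=[8,0,6,0]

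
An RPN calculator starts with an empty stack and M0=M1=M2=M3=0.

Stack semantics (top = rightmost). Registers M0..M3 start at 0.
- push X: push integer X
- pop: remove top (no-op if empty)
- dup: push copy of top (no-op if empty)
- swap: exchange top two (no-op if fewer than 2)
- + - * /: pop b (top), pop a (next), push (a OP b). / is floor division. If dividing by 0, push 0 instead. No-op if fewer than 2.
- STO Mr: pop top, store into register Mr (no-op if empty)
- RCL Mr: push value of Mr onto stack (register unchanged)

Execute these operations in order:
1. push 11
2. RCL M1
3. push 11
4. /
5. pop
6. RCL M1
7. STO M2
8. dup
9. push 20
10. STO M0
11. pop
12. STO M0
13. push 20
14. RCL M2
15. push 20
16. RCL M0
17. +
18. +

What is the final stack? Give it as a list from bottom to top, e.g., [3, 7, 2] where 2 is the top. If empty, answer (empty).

Answer: [20, 31]

Derivation:
After op 1 (push 11): stack=[11] mem=[0,0,0,0]
After op 2 (RCL M1): stack=[11,0] mem=[0,0,0,0]
After op 3 (push 11): stack=[11,0,11] mem=[0,0,0,0]
After op 4 (/): stack=[11,0] mem=[0,0,0,0]
After op 5 (pop): stack=[11] mem=[0,0,0,0]
After op 6 (RCL M1): stack=[11,0] mem=[0,0,0,0]
After op 7 (STO M2): stack=[11] mem=[0,0,0,0]
After op 8 (dup): stack=[11,11] mem=[0,0,0,0]
After op 9 (push 20): stack=[11,11,20] mem=[0,0,0,0]
After op 10 (STO M0): stack=[11,11] mem=[20,0,0,0]
After op 11 (pop): stack=[11] mem=[20,0,0,0]
After op 12 (STO M0): stack=[empty] mem=[11,0,0,0]
After op 13 (push 20): stack=[20] mem=[11,0,0,0]
After op 14 (RCL M2): stack=[20,0] mem=[11,0,0,0]
After op 15 (push 20): stack=[20,0,20] mem=[11,0,0,0]
After op 16 (RCL M0): stack=[20,0,20,11] mem=[11,0,0,0]
After op 17 (+): stack=[20,0,31] mem=[11,0,0,0]
After op 18 (+): stack=[20,31] mem=[11,0,0,0]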